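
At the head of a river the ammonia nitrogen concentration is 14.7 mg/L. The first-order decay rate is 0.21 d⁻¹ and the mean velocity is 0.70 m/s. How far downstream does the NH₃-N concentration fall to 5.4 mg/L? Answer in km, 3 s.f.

From C = C₀·e^(−kt), t = ln(C₀/C)/k = ln(14.7/5.4)/0.21 = 1.001/0.21 = 4.769 d.
Distance = v·t = 0.70 m/s × 4.12e+05 s = 2.884e+05 m = 288.4 km.

288 km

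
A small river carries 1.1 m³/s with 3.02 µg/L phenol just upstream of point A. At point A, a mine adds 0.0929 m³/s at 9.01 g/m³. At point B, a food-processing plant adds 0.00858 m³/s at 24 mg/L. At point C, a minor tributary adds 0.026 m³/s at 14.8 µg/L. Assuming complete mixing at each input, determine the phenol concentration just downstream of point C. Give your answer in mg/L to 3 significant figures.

3.02 µg/L = 0.00302 mg/L.
After input A: C = (1.1·0.00302 + 0.0929·9.01) / 1.193 = 0.7045 mg/L.
After input B: C = (1.193·0.7045 + 0.00858·24) / 1.201 = 0.8708 mg/L.
14.8 µg/L = 0.0148 mg/L.
After input C: C = (1.201·0.8708 + 0.026·0.0148) / 1.227 = 0.8527 mg/L.

0.853 mg/L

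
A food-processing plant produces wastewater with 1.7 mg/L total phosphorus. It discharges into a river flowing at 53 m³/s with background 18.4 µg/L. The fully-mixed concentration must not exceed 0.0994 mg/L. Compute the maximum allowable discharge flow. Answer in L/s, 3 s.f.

2680 L/s

18.4 µg/L = 0.0184 mg/L.
Mass balance at complete mixing: C_std·(Q_w + Q_r) = Q_w·C_e + Q_r·C_b.
Rearranging, Q_w = Q_r·(C_std − C_b)/(C_e − C_std) = 53·(0.0994 − 0.0184) / (1.7 − 0.0994) = 2.682 m³/s.
= 2682 L/s.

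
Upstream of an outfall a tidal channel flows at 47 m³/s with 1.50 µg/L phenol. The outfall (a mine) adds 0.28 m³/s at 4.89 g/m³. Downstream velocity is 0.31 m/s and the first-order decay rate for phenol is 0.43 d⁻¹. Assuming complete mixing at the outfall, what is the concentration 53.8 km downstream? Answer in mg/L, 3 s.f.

1.50 µg/L = 0.0015 mg/L.
After complete mixing, C₀ = (0.28·4.89 + 47·0.0015) / 47.28 = 0.03045 mg/L.
Travel time t = 5.38e+04 m / 0.31 m/s = 1.735e+05 s = 2.009 d.
C = 0.03045·exp(−0.43·2.009) = 0.03045·0.4216 = 0.01284 mg/L.

0.0128 mg/L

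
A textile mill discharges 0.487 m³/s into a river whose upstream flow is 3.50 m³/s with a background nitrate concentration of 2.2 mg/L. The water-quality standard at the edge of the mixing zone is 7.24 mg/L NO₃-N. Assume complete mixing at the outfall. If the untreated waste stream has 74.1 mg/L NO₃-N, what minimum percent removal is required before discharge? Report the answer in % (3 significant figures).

41.3 %

Mass balance: 7.24·3.987 = 0.487·Cₑ + 3.5·2.2.
Cₑ = (28.87 − 7.7) / 0.487 = 43.46 mg/L.
Required removal = 1 − 43.46/74.1 = 41.35 %.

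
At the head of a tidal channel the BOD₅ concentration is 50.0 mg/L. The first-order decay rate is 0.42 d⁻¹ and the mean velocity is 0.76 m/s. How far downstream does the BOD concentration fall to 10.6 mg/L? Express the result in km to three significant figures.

243 km

From C = C₀·e^(−kt), t = ln(C₀/C)/k = ln(50.0/10.6)/0.42 = 1.551/0.42 = 3.693 d.
Distance = v·t = 0.76 m/s × 3.191e+05 s = 2.425e+05 m = 242.5 km.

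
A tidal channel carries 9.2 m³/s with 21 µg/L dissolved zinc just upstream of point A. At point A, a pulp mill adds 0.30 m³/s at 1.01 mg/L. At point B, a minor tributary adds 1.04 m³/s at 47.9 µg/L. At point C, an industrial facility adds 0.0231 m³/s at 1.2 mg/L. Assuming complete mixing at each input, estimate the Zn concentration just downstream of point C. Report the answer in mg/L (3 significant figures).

21 µg/L = 0.021 mg/L.
After input A: C = (9.2·0.021 + 0.3·1.01) / 9.5 = 0.05223 mg/L.
47.9 µg/L = 0.0479 mg/L.
After input B: C = (9.5·0.05223 + 1.04·0.0479) / 10.54 = 0.0518 mg/L.
After input C: C = (10.54·0.0518 + 0.0231·1.2) / 10.56 = 0.05432 mg/L.

0.0543 mg/L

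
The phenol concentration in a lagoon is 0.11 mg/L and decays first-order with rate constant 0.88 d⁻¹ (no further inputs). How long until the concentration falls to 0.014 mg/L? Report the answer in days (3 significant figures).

t = ln(C₀/C)/k = ln(0.11/0.014)/0.88 = 2.061/0.88 = 2.343 d.

2.34 d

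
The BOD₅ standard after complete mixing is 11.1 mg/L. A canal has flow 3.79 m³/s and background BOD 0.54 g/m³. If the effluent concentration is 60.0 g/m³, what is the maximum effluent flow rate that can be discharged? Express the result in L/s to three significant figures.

Mass balance at complete mixing: C_std·(Q_w + Q_r) = Q_w·C_e + Q_r·C_b.
Rearranging, Q_w = Q_r·(C_std − C_b)/(C_e − C_std) = 3.79·(11.1 − 0.54) / (60 − 11.1) = 0.8185 m³/s.
= 818.5 L/s.

818 L/s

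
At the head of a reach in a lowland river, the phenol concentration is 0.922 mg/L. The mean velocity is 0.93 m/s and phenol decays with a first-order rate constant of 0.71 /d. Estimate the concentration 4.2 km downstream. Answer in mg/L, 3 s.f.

0.888 mg/L

Travel time t = 4.2 km / 0.93 m/s = 4200/0.93 = 4516 s = 0.05227 d.
First-order decay: C = 0.922·exp(−0.71·0.05227) = 0.922·0.9636 = 0.8884 mg/L.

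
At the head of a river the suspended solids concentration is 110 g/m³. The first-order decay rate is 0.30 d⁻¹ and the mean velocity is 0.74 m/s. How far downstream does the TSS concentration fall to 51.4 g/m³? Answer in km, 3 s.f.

From C = C₀·e^(−kt), t = ln(C₀/C)/k = ln(110/51.4)/0.30 = 0.7608/0.30 = 2.536 d.
Distance = v·t = 0.74 m/s × 2.191e+05 s = 1.622e+05 m = 162.2 km.

162 km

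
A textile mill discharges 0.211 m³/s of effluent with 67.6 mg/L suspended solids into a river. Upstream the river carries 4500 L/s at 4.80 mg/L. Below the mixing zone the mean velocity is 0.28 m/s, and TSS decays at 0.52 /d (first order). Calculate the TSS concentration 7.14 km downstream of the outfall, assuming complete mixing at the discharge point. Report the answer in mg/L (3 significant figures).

4500 L/s = 4.5 m³/s.
After complete mixing, C₀ = (0.211·67.6 + 4.5·4.8) / 4.711 = 7.613 mg/L.
Travel time t = 7140 m / 0.28 m/s = 2.55e+04 s = 0.2951 d.
C = 7.613·exp(−0.52·0.2951) = 7.613·0.8577 = 6.53 mg/L.

6.53 mg/L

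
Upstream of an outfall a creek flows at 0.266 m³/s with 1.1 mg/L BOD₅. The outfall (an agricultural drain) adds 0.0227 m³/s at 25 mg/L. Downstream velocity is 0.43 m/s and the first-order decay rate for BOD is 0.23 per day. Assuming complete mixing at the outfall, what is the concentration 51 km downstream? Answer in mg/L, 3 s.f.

2.17 mg/L

After complete mixing, C₀ = (0.0227·25 + 0.266·1.1) / 0.2887 = 2.979 mg/L.
Travel time t = 5.1e+04 m / 0.43 m/s = 1.186e+05 s = 1.373 d.
C = 2.979·exp(−0.23·1.373) = 2.979·0.7293 = 2.173 mg/L.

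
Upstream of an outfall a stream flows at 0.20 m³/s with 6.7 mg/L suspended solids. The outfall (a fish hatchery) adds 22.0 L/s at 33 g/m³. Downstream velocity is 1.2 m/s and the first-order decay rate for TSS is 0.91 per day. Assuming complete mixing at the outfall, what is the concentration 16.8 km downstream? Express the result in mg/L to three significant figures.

22.0 L/s = 0.022 m³/s.
After complete mixing, C₀ = (0.022·33 + 0.2·6.7) / 0.222 = 9.306 mg/L.
Travel time t = 1.68e+04 m / 1.2 m/s = 1.4e+04 s = 0.162 d.
C = 9.306·exp(−0.91·0.162) = 9.306·0.8629 = 8.03 mg/L.

8.03 mg/L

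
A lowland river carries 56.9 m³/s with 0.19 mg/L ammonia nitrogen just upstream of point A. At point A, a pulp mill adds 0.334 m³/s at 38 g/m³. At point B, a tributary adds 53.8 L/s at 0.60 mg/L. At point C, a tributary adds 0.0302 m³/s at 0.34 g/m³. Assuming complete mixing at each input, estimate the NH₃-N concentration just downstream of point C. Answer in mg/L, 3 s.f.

After input A: C = (56.9·0.19 + 0.334·38) / 57.23 = 0.4106 mg/L.
53.8 L/s = 0.0538 m³/s.
After input B: C = (57.23·0.4106 + 0.0538·0.6) / 57.29 = 0.4108 mg/L.
After input C: C = (57.29·0.4108 + 0.0302·0.34) / 57.32 = 0.4108 mg/L.

0.411 mg/L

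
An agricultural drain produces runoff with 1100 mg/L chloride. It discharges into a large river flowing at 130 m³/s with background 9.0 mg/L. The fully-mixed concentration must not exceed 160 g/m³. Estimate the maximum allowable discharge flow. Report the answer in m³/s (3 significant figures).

Mass balance at complete mixing: C_std·(Q_w + Q_r) = Q_w·C_e + Q_r·C_b.
Rearranging, Q_w = Q_r·(C_std − C_b)/(C_e − C_std) = 130·(160 − 9) / (1100 − 160) = 20.88 m³/s.

20.9 m³/s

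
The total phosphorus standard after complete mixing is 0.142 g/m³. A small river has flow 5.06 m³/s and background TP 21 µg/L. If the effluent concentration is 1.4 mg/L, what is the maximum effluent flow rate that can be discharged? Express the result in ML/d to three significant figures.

21 µg/L = 0.021 mg/L.
Mass balance at complete mixing: C_std·(Q_w + Q_r) = Q_w·C_e + Q_r·C_b.
Rearranging, Q_w = Q_r·(C_std − C_b)/(C_e − C_std) = 5.06·(0.142 − 0.021) / (1.4 − 0.142) = 0.4867 m³/s.
= 42.05 ML/d.

42.1 ML/d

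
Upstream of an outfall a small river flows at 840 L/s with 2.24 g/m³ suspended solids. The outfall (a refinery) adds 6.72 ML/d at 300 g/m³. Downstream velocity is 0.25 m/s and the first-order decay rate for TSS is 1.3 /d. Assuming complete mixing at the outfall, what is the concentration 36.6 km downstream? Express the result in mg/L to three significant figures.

6.72 ML/d = 0.07778 m³/s.
840 L/s = 0.84 m³/s.
After complete mixing, C₀ = (0.07778·300 + 0.84·2.24) / 0.9178 = 27.47 mg/L.
Travel time t = 3.66e+04 m / 0.25 m/s = 1.464e+05 s = 1.694 d.
C = 27.47·exp(−1.3·1.694) = 27.47·0.1105 = 3.036 mg/L.

3.04 mg/L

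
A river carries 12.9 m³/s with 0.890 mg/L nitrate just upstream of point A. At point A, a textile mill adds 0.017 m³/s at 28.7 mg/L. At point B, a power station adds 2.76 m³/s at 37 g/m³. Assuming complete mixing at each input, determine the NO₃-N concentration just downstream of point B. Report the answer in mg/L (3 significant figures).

After input A: C = (12.9·0.89 + 0.017·28.7) / 12.92 = 0.9266 mg/L.
After input B: C = (12.92·0.9266 + 2.76·37) / 15.68 = 7.277 mg/L.

7.28 mg/L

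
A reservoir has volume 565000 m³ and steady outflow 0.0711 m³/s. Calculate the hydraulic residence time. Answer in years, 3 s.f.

Q = 0.0711 m³/s × 3.156e+07 s/yr = 2.244e+06 m³/yr.
Hydraulic residence time τ = V/Q = 565000/2.244e+06 = 0.2518 yr.

0.252 yr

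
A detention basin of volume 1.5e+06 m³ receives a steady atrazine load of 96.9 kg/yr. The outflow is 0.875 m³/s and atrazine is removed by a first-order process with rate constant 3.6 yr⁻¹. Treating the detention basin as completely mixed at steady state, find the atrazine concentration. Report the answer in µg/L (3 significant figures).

2.94 µg/L

Outflow Q = 0.875 m³/s × 3.156e+07 s/yr = 2.761e+07 m³/yr.
Steady-state CSTR mass balance: W = Q·C + k·V·C, so C = W/(Q + kV).
Q + kV = 2.761e+07 + 3.6·1.5e+06 = 3.301e+07 m³/yr.
C = 96.9/3.301e+07 = 2.935e-06 kg/m³ = 0.002935 mg/L = 2.935 µg/L.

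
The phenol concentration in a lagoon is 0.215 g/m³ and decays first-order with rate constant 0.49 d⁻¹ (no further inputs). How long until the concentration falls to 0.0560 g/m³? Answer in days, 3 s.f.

2.75 d

t = ln(C₀/C)/k = ln(0.215/0.0560)/0.49 = 1.345/0.49 = 2.745 d.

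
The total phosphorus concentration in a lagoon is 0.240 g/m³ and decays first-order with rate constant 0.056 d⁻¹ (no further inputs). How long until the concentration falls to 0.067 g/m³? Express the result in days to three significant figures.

22.8 d

t = ln(C₀/C)/k = ln(0.240/0.067)/0.056 = 1.276/0.056 = 22.78 d.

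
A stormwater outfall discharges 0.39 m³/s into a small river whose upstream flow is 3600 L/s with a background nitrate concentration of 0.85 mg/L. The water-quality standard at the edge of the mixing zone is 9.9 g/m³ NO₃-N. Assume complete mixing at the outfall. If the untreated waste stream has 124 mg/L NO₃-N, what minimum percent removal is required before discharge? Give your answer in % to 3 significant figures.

24.6 %

3600 L/s = 3.6 m³/s.
Mass balance: 9.9·3.99 = 0.39·Cₑ + 3.6·0.85.
Cₑ = (39.5 − 3.06) / 0.39 = 93.44 mg/L.
Required removal = 1 − 93.44/124 = 24.65 %.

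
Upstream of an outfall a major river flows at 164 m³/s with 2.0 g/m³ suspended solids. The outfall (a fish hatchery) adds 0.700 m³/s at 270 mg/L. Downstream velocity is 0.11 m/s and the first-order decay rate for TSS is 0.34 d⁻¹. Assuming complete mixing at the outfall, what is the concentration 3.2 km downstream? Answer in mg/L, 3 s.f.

After complete mixing, C₀ = (0.7·270 + 164·2) / 164.7 = 3.139 mg/L.
Travel time t = 3200 m / 0.11 m/s = 2.909e+04 s = 0.3367 d.
C = 3.139·exp(−0.34·0.3367) = 3.139·0.8918 = 2.799 mg/L.

2.80 mg/L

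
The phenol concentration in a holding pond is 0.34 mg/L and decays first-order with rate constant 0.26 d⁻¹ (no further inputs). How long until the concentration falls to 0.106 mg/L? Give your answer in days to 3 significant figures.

4.48 d

t = ln(C₀/C)/k = ln(0.34/0.106)/0.26 = 1.166/0.26 = 4.483 d.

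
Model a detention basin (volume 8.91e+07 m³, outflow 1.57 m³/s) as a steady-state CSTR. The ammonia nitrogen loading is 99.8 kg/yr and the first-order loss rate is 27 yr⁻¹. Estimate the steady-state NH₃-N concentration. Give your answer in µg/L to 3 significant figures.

Outflow Q = 1.57 m³/s × 3.156e+07 s/yr = 4.955e+07 m³/yr.
Steady-state CSTR mass balance: W = Q·C + k·V·C, so C = W/(Q + kV).
Q + kV = 4.955e+07 + 27·8.91e+07 = 2.455e+09 m³/yr.
C = 99.8/2.455e+09 = 4.065e-08 kg/m³ = 4.065e-05 mg/L = 0.04065 µg/L.

0.0406 µg/L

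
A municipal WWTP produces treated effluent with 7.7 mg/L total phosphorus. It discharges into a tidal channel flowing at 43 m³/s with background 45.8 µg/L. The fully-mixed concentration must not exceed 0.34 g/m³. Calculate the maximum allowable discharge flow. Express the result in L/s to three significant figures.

45.8 µg/L = 0.0458 mg/L.
Mass balance at complete mixing: C_std·(Q_w + Q_r) = Q_w·C_e + Q_r·C_b.
Rearranging, Q_w = Q_r·(C_std − C_b)/(C_e − C_std) = 43·(0.34 − 0.0458) / (7.7 − 0.34) = 1.719 m³/s.
= 1719 L/s.

1720 L/s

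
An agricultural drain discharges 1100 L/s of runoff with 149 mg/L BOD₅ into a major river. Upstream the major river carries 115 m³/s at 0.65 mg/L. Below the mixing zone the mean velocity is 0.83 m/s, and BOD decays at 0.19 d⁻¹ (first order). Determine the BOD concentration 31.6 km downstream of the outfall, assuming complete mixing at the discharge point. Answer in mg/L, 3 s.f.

1.89 mg/L

1100 L/s = 1.1 m³/s.
After complete mixing, C₀ = (1.1·149 + 115·0.65) / 116.1 = 2.056 mg/L.
Travel time t = 3.16e+04 m / 0.83 m/s = 3.807e+04 s = 0.4407 d.
C = 2.056·exp(−0.19·0.4407) = 2.056·0.9197 = 1.89 mg/L.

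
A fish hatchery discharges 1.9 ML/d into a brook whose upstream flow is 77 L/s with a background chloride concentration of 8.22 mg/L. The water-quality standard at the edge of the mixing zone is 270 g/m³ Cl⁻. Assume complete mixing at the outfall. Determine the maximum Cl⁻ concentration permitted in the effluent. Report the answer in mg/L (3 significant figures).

1.9 ML/d = 0.02199 m³/s.
77 L/s = 0.077 m³/s.
Mass balance: 270·0.09899 = 0.02199·Cₑ + 0.077·8.22.
Cₑ = (26.73 − 0.6329) / 0.02199 = 1187 mg/L.

1190 mg/L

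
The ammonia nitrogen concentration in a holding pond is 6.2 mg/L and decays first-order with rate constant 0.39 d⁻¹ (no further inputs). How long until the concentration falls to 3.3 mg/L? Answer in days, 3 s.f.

1.62 d

t = ln(C₀/C)/k = ln(6.2/3.3)/0.39 = 0.6306/0.39 = 1.617 d.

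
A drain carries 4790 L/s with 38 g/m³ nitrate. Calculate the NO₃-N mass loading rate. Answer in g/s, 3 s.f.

182 g/s

4790 L/s = 4.79 m³/s.
Mass flux = Q·C = 4.79 m³/s × 38 g/m³ = 182 g/s.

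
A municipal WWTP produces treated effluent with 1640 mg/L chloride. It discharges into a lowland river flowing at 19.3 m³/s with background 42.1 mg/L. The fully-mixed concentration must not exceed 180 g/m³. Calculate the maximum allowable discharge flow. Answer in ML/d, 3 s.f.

158 ML/d

Mass balance at complete mixing: C_std·(Q_w + Q_r) = Q_w·C_e + Q_r·C_b.
Rearranging, Q_w = Q_r·(C_std − C_b)/(C_e − C_std) = 19.3·(180 − 42.1) / (1640 − 180) = 1.823 m³/s.
= 157.5 ML/d.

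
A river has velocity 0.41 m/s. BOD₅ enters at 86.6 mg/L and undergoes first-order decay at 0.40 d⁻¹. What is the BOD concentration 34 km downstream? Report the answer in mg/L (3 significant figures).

59.0 mg/L

Travel time t = 34 km / 0.41 m/s = 3.4e+04/0.41 = 8.293e+04 s = 0.9598 d.
First-order decay: C = 86.6·exp(−0.40·0.9598) = 86.6·0.6812 = 58.99 mg/L.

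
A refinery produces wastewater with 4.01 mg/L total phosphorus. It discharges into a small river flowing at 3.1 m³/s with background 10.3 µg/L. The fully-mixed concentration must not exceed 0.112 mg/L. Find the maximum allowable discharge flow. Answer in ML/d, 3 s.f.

10.3 µg/L = 0.0103 mg/L.
Mass balance at complete mixing: C_std·(Q_w + Q_r) = Q_w·C_e + Q_r·C_b.
Rearranging, Q_w = Q_r·(C_std − C_b)/(C_e − C_std) = 3.1·(0.112 − 0.0103) / (4.01 − 0.112) = 0.08088 m³/s.
= 6.988 ML/d.

6.99 ML/d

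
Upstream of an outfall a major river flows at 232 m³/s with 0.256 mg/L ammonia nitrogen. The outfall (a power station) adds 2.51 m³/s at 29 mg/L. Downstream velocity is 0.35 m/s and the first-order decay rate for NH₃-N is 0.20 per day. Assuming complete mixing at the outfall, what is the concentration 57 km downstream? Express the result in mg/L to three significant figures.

0.387 mg/L

After complete mixing, C₀ = (2.51·29 + 232·0.256) / 234.5 = 0.5637 mg/L.
Travel time t = 5.7e+04 m / 0.35 m/s = 1.629e+05 s = 1.885 d.
C = 0.5637·exp(−0.20·1.885) = 0.5637·0.6859 = 0.3866 mg/L.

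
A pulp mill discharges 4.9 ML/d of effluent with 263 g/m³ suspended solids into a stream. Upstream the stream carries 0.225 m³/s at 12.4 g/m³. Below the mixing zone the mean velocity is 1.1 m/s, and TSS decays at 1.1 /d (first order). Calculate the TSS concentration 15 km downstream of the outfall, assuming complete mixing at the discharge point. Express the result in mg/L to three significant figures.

4.9 ML/d = 0.05671 m³/s.
After complete mixing, C₀ = (0.05671·263 + 0.225·12.4) / 0.2817 = 62.85 mg/L.
Travel time t = 1.5e+04 m / 1.1 m/s = 1.364e+04 s = 0.1578 d.
C = 62.85·exp(−1.1·0.1578) = 62.85·0.8406 = 52.83 mg/L.

52.8 mg/L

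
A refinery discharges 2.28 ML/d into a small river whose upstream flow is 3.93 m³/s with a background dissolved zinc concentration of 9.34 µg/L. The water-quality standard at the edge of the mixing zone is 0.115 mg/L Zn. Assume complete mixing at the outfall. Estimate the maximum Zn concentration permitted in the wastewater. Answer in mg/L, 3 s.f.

2.28 ML/d = 0.02639 m³/s.
9.34 µg/L = 0.00934 mg/L.
Mass balance: 0.115·3.956 = 0.02639·Cₑ + 3.93·0.00934.
Cₑ = (0.455 − 0.03671) / 0.02639 = 15.85 mg/L.

15.9 mg/L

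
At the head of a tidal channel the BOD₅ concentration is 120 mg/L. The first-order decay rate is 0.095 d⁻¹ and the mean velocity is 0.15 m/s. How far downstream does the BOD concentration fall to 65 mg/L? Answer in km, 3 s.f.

From C = C₀·e^(−kt), t = ln(C₀/C)/k = ln(120/65)/0.095 = 0.6131/0.095 = 6.454 d.
Distance = v·t = 0.15 m/s × 5.576e+05 s = 8.364e+04 m = 83.64 km.

83.6 km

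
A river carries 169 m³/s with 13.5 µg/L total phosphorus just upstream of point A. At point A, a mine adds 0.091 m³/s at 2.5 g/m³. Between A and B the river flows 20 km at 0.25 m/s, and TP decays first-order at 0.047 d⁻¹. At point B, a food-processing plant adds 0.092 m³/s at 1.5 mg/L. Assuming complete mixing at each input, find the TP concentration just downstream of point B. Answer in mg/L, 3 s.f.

0.0150 mg/L

13.5 µg/L = 0.0135 mg/L.
After input A: C = (169·0.0135 + 0.091·2.5) / 169.1 = 0.01484 mg/L.
Over the 20 km reach to input B (t = 8e+04 s = 0.9259 d), decay gives C = 0.01484·exp(−0.047·0.9259) = 0.01421 mg/L.
After input B: C = (169.1·0.01421 + 0.092·1.5) / 169.2 = 0.01501 mg/L.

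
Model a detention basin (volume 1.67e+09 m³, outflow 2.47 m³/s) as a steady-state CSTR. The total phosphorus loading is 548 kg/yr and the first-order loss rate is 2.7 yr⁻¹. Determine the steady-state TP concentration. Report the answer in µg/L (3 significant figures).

Outflow Q = 2.47 m³/s × 3.156e+07 s/yr = 7.795e+07 m³/yr.
Steady-state CSTR mass balance: W = Q·C + k·V·C, so C = W/(Q + kV).
Q + kV = 7.795e+07 + 2.7·1.67e+09 = 4.587e+09 m³/yr.
C = 548/4.587e+09 = 1.195e-07 kg/m³ = 0.0001195 mg/L = 0.1195 µg/L.

0.119 µg/L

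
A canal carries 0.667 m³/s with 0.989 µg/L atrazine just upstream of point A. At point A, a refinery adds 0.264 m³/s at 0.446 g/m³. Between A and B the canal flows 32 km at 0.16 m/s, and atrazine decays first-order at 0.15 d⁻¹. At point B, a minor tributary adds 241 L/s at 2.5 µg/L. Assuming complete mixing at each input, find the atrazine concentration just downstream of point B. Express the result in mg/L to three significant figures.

0.989 µg/L = 0.000989 mg/L.
After input A: C = (0.667·0.000989 + 0.264·0.446) / 0.931 = 0.1272 mg/L.
Over the 32 km reach to input B (t = 2e+05 s = 2.315 d), decay gives C = 0.1272·exp(−0.15·2.315) = 0.08987 mg/L.
241 L/s = 0.241 m³/s.
2.5 µg/L = 0.0025 mg/L.
After input B: C = (0.931·0.08987 + 0.241·0.0025) / 1.172 = 0.0719 mg/L.

0.0719 mg/L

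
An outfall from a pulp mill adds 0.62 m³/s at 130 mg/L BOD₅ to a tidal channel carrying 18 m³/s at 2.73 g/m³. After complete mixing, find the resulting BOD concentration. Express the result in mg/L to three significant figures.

Flow-weighted mixing gives C = (0.62·130 + 18·2.73) / (0.62 + 18) = 129.7/18.62 = 6.968 mg/L.

6.97 mg/L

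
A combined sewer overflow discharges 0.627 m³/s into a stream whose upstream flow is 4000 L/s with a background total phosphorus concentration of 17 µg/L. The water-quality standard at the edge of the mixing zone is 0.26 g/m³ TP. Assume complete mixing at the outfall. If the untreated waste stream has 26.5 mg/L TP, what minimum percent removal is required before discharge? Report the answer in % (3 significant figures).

93.2 %

4000 L/s = 4 m³/s.
17 µg/L = 0.017 mg/L.
Mass balance: 0.26·4.627 = 0.627·Cₑ + 4·0.017.
Cₑ = (1.203 − 0.068) / 0.627 = 1.81 mg/L.
Required removal = 1 − 1.81/26.5 = 93.17 %.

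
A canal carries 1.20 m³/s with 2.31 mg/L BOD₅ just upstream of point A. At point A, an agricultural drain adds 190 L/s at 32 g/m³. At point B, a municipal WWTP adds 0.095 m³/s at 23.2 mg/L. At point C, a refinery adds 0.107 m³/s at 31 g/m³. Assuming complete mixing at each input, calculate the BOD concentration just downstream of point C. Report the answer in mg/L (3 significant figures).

9.03 mg/L

190 L/s = 0.19 m³/s.
After input A: C = (1.2·2.31 + 0.19·32) / 1.39 = 6.368 mg/L.
After input B: C = (1.39·6.368 + 0.095·23.2) / 1.485 = 7.445 mg/L.
After input C: C = (1.485·7.445 + 0.107·31) / 1.592 = 9.028 mg/L.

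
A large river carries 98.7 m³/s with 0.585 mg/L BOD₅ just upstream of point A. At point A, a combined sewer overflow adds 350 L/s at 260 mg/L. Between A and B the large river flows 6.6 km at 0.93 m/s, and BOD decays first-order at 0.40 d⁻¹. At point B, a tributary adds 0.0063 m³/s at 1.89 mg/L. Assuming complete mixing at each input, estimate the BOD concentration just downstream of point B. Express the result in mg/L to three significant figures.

350 L/s = 0.35 m³/s.
After input A: C = (98.7·0.585 + 0.35·260) / 99.05 = 1.502 mg/L.
Over the 6.6 km reach to input B (t = 7097 s = 0.08214 d), decay gives C = 1.502·exp(−0.40·0.08214) = 1.453 mg/L.
After input B: C = (99.05·1.453 + 0.0063·1.89) / 99.06 = 1.453 mg/L.

1.45 mg/L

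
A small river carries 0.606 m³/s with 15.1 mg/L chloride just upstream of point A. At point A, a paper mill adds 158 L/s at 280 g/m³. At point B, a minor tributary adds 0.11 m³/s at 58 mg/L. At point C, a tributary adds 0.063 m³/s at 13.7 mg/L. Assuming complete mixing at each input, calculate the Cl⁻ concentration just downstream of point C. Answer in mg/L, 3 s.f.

158 L/s = 0.158 m³/s.
After input A: C = (0.606·15.1 + 0.158·280) / 0.764 = 69.88 mg/L.
After input B: C = (0.764·69.88 + 0.11·58) / 0.874 = 68.39 mg/L.
After input C: C = (0.874·68.39 + 0.063·13.7) / 0.937 = 64.71 mg/L.

64.7 mg/L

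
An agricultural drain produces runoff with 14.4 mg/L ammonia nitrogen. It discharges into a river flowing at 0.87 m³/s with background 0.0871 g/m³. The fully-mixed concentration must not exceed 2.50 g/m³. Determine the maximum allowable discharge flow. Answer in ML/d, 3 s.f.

15.2 ML/d

Mass balance at complete mixing: C_std·(Q_w + Q_r) = Q_w·C_e + Q_r·C_b.
Rearranging, Q_w = Q_r·(C_std − C_b)/(C_e − C_std) = 0.87·(2.5 − 0.0871) / (14.4 − 2.5) = 0.1764 m³/s.
= 15.24 ML/d.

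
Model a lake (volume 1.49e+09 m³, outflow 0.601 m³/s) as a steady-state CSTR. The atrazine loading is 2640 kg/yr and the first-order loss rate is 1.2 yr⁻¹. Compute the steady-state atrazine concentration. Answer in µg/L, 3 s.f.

Outflow Q = 0.601 m³/s × 3.156e+07 s/yr = 1.897e+07 m³/yr.
Steady-state CSTR mass balance: W = Q·C + k·V·C, so C = W/(Q + kV).
Q + kV = 1.897e+07 + 1.2·1.49e+09 = 1.807e+09 m³/yr.
C = 2640/1.807e+09 = 1.461e-06 kg/m³ = 0.001461 mg/L = 1.461 µg/L.

1.46 µg/L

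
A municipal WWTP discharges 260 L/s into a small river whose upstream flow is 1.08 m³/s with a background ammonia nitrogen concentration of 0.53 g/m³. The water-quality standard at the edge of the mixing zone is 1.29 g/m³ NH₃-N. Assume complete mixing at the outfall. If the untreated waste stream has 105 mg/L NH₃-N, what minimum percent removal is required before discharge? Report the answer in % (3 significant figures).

95.8 %

260 L/s = 0.26 m³/s.
Mass balance: 1.29·1.34 = 0.26·Cₑ + 1.08·0.53.
Cₑ = (1.729 − 0.5724) / 0.26 = 4.447 mg/L.
Required removal = 1 − 4.447/105 = 95.76 %.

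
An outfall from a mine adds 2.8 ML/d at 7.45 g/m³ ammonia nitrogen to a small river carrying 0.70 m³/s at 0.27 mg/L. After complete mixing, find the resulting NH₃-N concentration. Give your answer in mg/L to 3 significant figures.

2.8 ML/d = 0.03241 m³/s.
By mass balance at complete mixing, C = (0.03241·7.45 + 0.7·0.27) / (0.03241 + 0.7) = 0.4304/0.7324 = 0.5877 mg/L.

0.588 mg/L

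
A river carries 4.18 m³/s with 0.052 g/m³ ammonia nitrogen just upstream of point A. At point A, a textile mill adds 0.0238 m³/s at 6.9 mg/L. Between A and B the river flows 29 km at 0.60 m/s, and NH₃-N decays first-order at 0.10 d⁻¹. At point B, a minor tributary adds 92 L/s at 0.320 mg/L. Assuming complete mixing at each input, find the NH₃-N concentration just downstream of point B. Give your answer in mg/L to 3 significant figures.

0.0908 mg/L

After input A: C = (4.18·0.052 + 0.0238·6.9) / 4.204 = 0.09077 mg/L.
Over the 29 km reach to input B (t = 4.833e+04 s = 0.5594 d), decay gives C = 0.09077·exp(−0.10·0.5594) = 0.08583 mg/L.
92 L/s = 0.092 m³/s.
After input B: C = (4.204·0.08583 + 0.092·0.32) / 4.296 = 0.09085 mg/L.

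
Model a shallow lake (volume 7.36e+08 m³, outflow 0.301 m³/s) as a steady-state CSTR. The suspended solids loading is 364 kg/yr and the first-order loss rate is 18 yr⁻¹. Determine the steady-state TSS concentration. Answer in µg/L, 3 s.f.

Outflow Q = 0.301 m³/s × 3.156e+07 s/yr = 9.499e+06 m³/yr.
Steady-state CSTR mass balance: W = Q·C + k·V·C, so C = W/(Q + kV).
Q + kV = 9.499e+06 + 18·7.36e+08 = 1.326e+10 m³/yr.
C = 364/1.326e+10 = 2.746e-08 kg/m³ = 2.746e-05 mg/L = 0.02746 µg/L.

0.0275 µg/L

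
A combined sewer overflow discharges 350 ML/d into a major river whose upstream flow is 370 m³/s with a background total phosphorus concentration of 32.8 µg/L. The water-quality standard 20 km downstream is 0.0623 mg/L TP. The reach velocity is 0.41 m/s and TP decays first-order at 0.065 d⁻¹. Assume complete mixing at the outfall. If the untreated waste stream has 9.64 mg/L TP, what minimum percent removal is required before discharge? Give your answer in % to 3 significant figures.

350 ML/d = 4.051 m³/s.
32.8 µg/L = 0.0328 mg/L.
Travel time to the compliance point: t = 2e+04/0.41 = 4.878e+04 s = 0.5646 d; decay factor exp(−0.065·0.5646) = 0.964.
So the concentration just after mixing may be at most 0.0623/0.964 = 0.06463 mg/L.
Mass balance: 0.06463·374.1 = 4.051·Cₑ + 370·0.0328.
Cₑ = (24.17 − 12.14) / 4.051 = 2.972 mg/L.
Required removal = 1 − 2.972/9.64 = 69.17 %.

69.2 %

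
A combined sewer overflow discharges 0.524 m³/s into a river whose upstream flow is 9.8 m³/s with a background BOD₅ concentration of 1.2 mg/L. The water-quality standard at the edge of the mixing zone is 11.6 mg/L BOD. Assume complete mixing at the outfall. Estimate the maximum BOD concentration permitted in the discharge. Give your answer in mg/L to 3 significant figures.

Mass balance: 11.6·10.32 = 0.524·Cₑ + 9.8·1.2.
Cₑ = (119.8 − 11.76) / 0.524 = 206.1 mg/L.

206 mg/L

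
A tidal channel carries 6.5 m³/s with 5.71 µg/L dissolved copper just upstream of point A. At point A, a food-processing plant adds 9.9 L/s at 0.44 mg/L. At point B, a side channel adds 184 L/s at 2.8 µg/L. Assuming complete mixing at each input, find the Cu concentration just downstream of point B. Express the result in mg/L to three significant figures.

5.71 µg/L = 0.00571 mg/L.
9.9 L/s = 0.0099 m³/s.
After input A: C = (6.5·0.00571 + 0.0099·0.44) / 6.51 = 0.00637 mg/L.
184 L/s = 0.184 m³/s.
2.8 µg/L = 0.0028 mg/L.
After input B: C = (6.51·0.00637 + 0.184·0.0028) / 6.694 = 0.006272 mg/L.

0.00627 mg/L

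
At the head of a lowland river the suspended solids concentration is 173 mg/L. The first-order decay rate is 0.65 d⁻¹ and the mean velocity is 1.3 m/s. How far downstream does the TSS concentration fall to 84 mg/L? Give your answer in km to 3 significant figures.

From C = C₀·e^(−kt), t = ln(C₀/C)/k = ln(173/84)/0.65 = 0.7225/0.65 = 1.111 d.
Distance = v·t = 1.3 m/s × 9.603e+04 s = 1.248e+05 m = 124.8 km.

125 km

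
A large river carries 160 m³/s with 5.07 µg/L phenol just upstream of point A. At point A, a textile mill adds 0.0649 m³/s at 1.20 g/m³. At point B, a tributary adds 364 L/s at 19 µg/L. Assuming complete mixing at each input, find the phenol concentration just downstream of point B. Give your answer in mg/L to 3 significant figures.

0.00559 mg/L

5.07 µg/L = 0.00507 mg/L.
After input A: C = (160·0.00507 + 0.0649·1.2) / 160.1 = 0.005554 mg/L.
364 L/s = 0.364 m³/s.
19 µg/L = 0.019 mg/L.
After input B: C = (160.1·0.005554 + 0.364·0.019) / 160.4 = 0.005585 mg/L.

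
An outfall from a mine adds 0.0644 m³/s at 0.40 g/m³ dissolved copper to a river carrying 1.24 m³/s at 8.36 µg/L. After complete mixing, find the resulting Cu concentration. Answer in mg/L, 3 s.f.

0.0277 mg/L

8.36 µg/L = 0.00836 mg/L.
Conservation of mass across the mixing zone: C = (0.0644·0.4 + 1.24·0.00836) / (0.0644 + 1.24) = 0.03613/1.304 = 0.0277 mg/L.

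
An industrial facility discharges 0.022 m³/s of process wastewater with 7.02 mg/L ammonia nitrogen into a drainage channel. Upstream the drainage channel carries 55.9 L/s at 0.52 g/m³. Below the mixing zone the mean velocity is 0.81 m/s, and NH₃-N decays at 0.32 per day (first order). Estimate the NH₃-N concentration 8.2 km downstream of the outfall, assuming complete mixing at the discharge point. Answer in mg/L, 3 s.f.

55.9 L/s = 0.0559 m³/s.
After complete mixing, C₀ = (0.022·7.02 + 0.0559·0.52) / 0.0779 = 2.356 mg/L.
Travel time t = 8200 m / 0.81 m/s = 1.012e+04 s = 0.1172 d.
C = 2.356·exp(−0.32·0.1172) = 2.356·0.9632 = 2.269 mg/L.

2.27 mg/L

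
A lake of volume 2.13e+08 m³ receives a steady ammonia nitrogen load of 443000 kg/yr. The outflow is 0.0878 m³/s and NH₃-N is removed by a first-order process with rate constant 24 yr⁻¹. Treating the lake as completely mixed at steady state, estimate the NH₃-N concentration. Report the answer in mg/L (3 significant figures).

Outflow Q = 0.0878 m³/s × 3.156e+07 s/yr = 2.771e+06 m³/yr.
Steady-state CSTR mass balance: W = Q·C + k·V·C, so C = W/(Q + kV).
Q + kV = 2.771e+06 + 24·2.13e+08 = 5.115e+09 m³/yr.
C = 443000/5.115e+09 = 8.661e-05 kg/m³ = 0.08661 mg/L.

0.0866 mg/L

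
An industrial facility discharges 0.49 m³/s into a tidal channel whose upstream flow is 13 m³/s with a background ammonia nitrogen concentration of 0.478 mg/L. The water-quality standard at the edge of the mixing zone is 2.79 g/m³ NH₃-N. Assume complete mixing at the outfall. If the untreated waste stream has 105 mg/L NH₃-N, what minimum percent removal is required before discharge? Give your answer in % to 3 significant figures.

Mass balance: 2.79·13.49 = 0.49·Cₑ + 13·0.478.
Cₑ = (37.64 − 6.214) / 0.49 = 64.13 mg/L.
Required removal = 1 − 64.13/105 = 38.92 %.

38.9 %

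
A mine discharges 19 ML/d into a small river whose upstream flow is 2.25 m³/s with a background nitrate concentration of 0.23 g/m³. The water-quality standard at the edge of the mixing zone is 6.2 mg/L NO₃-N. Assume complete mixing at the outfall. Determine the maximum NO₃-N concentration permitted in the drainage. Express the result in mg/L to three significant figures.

19 ML/d = 0.2199 m³/s.
Mass balance: 6.2·2.47 = 0.2199·Cₑ + 2.25·0.23.
Cₑ = (15.31 − 0.5175) / 0.2199 = 67.28 mg/L.

67.3 mg/L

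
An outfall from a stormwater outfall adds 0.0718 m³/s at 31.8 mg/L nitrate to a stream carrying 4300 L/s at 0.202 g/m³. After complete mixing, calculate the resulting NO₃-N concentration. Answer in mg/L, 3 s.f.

0.721 mg/L

4300 L/s = 4.3 m³/s.
By mass balance at complete mixing, C = (0.0718·31.8 + 4.3·0.202) / (0.0718 + 4.3) = 3.152/4.372 = 0.7209 mg/L.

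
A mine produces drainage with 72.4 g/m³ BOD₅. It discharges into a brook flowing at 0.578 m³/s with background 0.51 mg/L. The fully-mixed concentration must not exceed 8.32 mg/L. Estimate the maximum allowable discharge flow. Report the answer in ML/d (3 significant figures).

Mass balance at complete mixing: C_std·(Q_w + Q_r) = Q_w·C_e + Q_r·C_b.
Rearranging, Q_w = Q_r·(C_std − C_b)/(C_e − C_std) = 0.578·(8.32 − 0.51) / (72.4 − 8.32) = 0.07045 m³/s.
= 6.087 ML/d.

6.09 ML/d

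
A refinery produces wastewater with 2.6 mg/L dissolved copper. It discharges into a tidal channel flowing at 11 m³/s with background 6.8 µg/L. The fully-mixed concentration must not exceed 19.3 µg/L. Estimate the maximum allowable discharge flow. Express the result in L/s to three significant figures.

6.8 µg/L = 0.0068 mg/L.
19.3 µg/L = 0.0193 mg/L.
Mass balance at complete mixing: C_std·(Q_w + Q_r) = Q_w·C_e + Q_r·C_b.
Rearranging, Q_w = Q_r·(C_std − C_b)/(C_e − C_std) = 11·(0.0193 − 0.0068) / (2.6 − 0.0193) = 0.05328 m³/s.
= 53.28 L/s.

53.3 L/s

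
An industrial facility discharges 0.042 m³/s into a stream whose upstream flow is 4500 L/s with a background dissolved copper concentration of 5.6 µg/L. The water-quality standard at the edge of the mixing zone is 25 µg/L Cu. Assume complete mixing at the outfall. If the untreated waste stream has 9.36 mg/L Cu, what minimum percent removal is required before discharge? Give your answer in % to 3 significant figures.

4500 L/s = 4.5 m³/s.
5.6 µg/L = 0.0056 mg/L.
25 µg/L = 0.025 mg/L.
Mass balance: 0.025·4.542 = 0.042·Cₑ + 4.5·0.0056.
Cₑ = (0.1135 − 0.0252) / 0.042 = 2.104 mg/L.
Required removal = 1 − 2.104/9.36 = 77.53 %.

77.5 %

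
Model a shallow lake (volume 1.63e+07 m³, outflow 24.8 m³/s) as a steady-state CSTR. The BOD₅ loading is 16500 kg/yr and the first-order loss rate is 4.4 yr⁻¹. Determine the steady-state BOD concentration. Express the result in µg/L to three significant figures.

19.3 µg/L

Outflow Q = 24.8 m³/s × 3.156e+07 s/yr = 7.826e+08 m³/yr.
Steady-state CSTR mass balance: W = Q·C + k·V·C, so C = W/(Q + kV).
Q + kV = 7.826e+08 + 4.4·1.63e+07 = 8.543e+08 m³/yr.
C = 16500/8.543e+08 = 1.931e-05 kg/m³ = 0.01931 mg/L = 19.31 µg/L.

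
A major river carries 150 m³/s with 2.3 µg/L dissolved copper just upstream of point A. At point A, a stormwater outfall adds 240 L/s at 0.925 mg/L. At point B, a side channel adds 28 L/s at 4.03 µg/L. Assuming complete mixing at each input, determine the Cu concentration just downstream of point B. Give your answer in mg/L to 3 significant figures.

2.3 µg/L = 0.0023 mg/L.
240 L/s = 0.24 m³/s.
After input A: C = (150·0.0023 + 0.24·0.925) / 150.2 = 0.003774 mg/L.
28 L/s = 0.028 m³/s.
4.03 µg/L = 0.00403 mg/L.
After input B: C = (150.2·0.003774 + 0.028·0.00403) / 150.3 = 0.003774 mg/L.

0.00377 mg/L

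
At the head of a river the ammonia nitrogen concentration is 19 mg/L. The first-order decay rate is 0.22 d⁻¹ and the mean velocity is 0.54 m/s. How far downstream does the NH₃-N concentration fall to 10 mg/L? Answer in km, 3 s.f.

136 km

From C = C₀·e^(−kt), t = ln(C₀/C)/k = ln(19/10)/0.22 = 0.6419/0.22 = 2.918 d.
Distance = v·t = 0.54 m/s × 2.521e+05 s = 1.361e+05 m = 136.1 km.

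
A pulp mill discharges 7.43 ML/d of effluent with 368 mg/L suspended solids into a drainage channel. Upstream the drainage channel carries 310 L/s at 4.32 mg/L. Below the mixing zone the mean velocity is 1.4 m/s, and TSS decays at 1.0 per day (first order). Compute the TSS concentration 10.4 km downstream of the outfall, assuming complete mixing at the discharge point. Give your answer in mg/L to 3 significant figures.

7.43 ML/d = 0.086 m³/s.
310 L/s = 0.31 m³/s.
After complete mixing, C₀ = (0.086·368 + 0.31·4.32) / 0.396 = 83.3 mg/L.
Travel time t = 1.04e+04 m / 1.4 m/s = 7429 s = 0.08598 d.
C = 83.3·exp(−1.0·0.08598) = 83.3·0.9176 = 76.44 mg/L.

76.4 mg/L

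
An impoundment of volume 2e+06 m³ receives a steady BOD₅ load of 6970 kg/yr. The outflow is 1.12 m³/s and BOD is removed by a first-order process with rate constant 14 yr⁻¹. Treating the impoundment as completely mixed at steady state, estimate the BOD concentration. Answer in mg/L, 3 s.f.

Outflow Q = 1.12 m³/s × 3.156e+07 s/yr = 3.534e+07 m³/yr.
Steady-state CSTR mass balance: W = Q·C + k·V·C, so C = W/(Q + kV).
Q + kV = 3.534e+07 + 14·2e+06 = 6.334e+07 m³/yr.
C = 6970/6.334e+07 = 0.00011 kg/m³ = 0.11 mg/L.

0.110 mg/L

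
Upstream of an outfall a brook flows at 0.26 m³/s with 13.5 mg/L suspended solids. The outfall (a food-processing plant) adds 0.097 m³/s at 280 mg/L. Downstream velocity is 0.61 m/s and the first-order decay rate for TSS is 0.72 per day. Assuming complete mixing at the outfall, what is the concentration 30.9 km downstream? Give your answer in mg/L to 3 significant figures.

After complete mixing, C₀ = (0.097·280 + 0.26·13.5) / 0.357 = 85.91 mg/L.
Travel time t = 3.09e+04 m / 0.61 m/s = 5.066e+04 s = 0.5863 d.
C = 85.91·exp(−0.72·0.5863) = 85.91·0.6556 = 56.33 mg/L.

56.3 mg/L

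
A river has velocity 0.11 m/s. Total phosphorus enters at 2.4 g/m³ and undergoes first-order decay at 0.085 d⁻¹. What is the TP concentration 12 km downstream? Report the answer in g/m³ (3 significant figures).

Travel time t = 12 km / 0.11 m/s = 1.2e+04/0.11 = 1.091e+05 s = 1.263 d.
First-order decay: C = 2.4·exp(−0.085·1.263) = 2.4·0.8982 = 2.156 g/m³.

2.16 g/m³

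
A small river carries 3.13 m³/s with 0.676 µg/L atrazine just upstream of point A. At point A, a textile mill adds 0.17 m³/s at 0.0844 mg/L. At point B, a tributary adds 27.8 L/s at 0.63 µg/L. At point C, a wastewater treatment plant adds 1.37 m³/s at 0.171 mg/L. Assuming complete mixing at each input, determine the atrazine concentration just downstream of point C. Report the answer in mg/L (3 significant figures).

0.0534 mg/L

0.676 µg/L = 0.000676 mg/L.
After input A: C = (3.13·0.000676 + 0.17·0.0844) / 3.3 = 0.004989 mg/L.
27.8 L/s = 0.0278 m³/s.
0.63 µg/L = 0.00063 mg/L.
After input B: C = (3.3·0.004989 + 0.0278·0.00063) / 3.328 = 0.004953 mg/L.
After input C: C = (3.328·0.004953 + 1.37·0.171) / 4.698 = 0.05338 mg/L.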